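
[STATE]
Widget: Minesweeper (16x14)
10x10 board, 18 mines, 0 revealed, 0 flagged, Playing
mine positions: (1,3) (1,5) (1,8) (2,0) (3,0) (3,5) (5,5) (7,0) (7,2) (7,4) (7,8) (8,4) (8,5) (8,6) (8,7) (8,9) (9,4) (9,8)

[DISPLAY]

■■■■■■■■■■      
■■■■■■■■■■      
■■■■■■■■■■      
■■■■■■■■■■      
■■■■■■■■■■      
■■■■■■■■■■      
■■■■■■■■■■      
■■■■■■■■■■      
■■■■■■■■■■      
■■■■■■■■■■      
                
                
                
                


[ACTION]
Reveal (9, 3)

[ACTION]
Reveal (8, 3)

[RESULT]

■■■■■■■■■■      
■■■■■■■■■■      
■■■■■■■■■■      
■■■■■■■■■■      
■■■■■■■■■■      
■■■■■■■■■■      
■■■■■■■■■■      
■■■■■■■■■■      
■■■4■■■■■■      
■■■2■■■■■■      
                
                
                
                


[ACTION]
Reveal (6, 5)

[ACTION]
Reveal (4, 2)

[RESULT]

■■■■■■■■■■      
■■■■■■■■■■      
■2113■■■■■      
■2  1■■■■■      
11  2■■■■■      
    1■■■■■      
121222■■■■      
■■■■■■■■■■      
■■■4■■■■■■      
■■■2■■■■■■      
                
                
                
                


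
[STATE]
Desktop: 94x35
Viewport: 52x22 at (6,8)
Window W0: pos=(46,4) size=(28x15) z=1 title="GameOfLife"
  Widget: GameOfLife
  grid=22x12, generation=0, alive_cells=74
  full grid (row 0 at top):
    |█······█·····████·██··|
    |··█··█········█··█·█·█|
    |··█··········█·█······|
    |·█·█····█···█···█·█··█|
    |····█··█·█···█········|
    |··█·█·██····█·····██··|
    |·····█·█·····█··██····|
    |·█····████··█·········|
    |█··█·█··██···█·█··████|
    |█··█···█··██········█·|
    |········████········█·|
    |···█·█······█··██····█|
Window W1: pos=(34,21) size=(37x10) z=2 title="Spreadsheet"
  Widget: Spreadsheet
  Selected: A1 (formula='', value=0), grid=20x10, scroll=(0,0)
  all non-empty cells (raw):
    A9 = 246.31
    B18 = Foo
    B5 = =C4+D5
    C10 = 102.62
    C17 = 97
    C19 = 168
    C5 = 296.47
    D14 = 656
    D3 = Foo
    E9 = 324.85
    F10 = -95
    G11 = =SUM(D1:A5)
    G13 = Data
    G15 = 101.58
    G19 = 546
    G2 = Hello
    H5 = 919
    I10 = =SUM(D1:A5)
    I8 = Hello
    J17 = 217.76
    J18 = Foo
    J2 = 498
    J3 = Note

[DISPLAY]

                                        ┃··█··█·····
                                        ┃··█········
                                        ┃·█·█····█··
                                        ┃····█··█·█·
                                        ┃··█·█·██···
                                        ┃·····█·█···
                                        ┃·█····████·
                                        ┃█··█·█··██·
                                        ┃█··█···█··█
                                        ┃········███
                                        ┗━━━━━━━━━━━
                                                    
                                                    
                            ┏━━━━━━━━━━━━━━━━━━━━━━━
                            ┃ Spreadsheet           
                            ┠───────────────────────
                            ┃A1:                    
                            ┃       A       B       
                            ┃-----------------------
                            ┃  1      [0]       0   
                            ┃  2        0       0   
                            ┃  3        0       0   


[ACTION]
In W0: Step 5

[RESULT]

                                        ┃···········
                                        ┃·····██····
                                        ┃·████··██··
                                        ┃··█·██····█
                                        ┃··██·······
                                        ┃········█·█
                                        ┃·······█··█
                                        ┃···██·█·█··
                                        ┃·······█···
                                        ┃·······██··
                                        ┗━━━━━━━━━━━
                                                    
                                                    
                            ┏━━━━━━━━━━━━━━━━━━━━━━━
                            ┃ Spreadsheet           
                            ┠───────────────────────
                            ┃A1:                    
                            ┃       A       B       
                            ┃-----------------------
                            ┃  1      [0]       0   
                            ┃  2        0       0   
                            ┃  3        0       0   


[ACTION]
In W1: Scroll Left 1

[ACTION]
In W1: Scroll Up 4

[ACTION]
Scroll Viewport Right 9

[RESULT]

                               ┃··················█·
                               ┃·····██···········██
                               ┃·████··██···········
                               ┃··█·██····█·········
                               ┃··██·······██·······
                               ┃········█·█·········
                               ┃·······█··█·········
                               ┃···██·█·█··█········
                               ┃·······█···█········
                               ┃·······██···█·······
                               ┗━━━━━━━━━━━━━━━━━━━━
                                                    
                                                    
                   ┏━━━━━━━━━━━━━━━━━━━━━━━━━━━━━━━━
                   ┃ Spreadsheet                    
                   ┠────────────────────────────────
                   ┃A1:                             
                   ┃       A       B       C       D
                   ┃--------------------------------
                   ┃  1      [0]       0       0    
                   ┃  2        0       0       0    
                   ┃  3        0       0       0Foo 


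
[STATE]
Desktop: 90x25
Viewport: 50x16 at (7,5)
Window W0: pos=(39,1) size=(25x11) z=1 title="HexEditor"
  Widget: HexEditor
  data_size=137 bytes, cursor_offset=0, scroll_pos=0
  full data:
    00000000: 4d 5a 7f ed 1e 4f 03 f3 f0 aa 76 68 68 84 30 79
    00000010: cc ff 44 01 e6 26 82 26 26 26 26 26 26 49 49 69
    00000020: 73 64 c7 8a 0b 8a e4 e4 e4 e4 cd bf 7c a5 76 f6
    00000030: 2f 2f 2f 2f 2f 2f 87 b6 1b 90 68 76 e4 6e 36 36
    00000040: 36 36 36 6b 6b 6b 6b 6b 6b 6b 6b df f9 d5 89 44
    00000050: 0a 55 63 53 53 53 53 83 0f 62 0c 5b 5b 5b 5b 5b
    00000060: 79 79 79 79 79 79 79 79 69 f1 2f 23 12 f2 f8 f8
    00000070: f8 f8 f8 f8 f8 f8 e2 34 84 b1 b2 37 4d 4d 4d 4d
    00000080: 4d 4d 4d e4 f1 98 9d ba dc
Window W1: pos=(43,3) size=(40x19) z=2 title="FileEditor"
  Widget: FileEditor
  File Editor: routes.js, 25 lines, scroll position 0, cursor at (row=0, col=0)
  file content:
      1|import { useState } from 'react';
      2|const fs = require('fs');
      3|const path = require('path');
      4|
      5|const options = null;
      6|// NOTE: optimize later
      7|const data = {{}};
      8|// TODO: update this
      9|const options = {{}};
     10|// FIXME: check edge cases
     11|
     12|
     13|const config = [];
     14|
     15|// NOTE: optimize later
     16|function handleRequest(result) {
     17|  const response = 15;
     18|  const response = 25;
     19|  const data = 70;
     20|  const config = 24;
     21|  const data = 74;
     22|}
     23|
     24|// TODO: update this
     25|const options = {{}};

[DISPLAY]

                                ┃000┠─────────────
                                ┃000┃█mport { useS
                                ┃000┃const fs = re
                                ┃000┃const path = 
                                ┃000┃             
                                ┃000┃const options
                                ┗━━━┃// NOTE: opti
                                    ┃const data = 
                                    ┃// TODO: upda
                                    ┃const options
                                    ┃// FIXME: che
                                    ┃             
                                    ┃             
                                    ┃const config 
                                    ┃             
                                    ┃// NOTE: opti


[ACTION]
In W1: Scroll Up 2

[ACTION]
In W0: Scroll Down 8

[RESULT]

                                ┃   ┠─────────────
                                ┃   ┃█mport { useS
                                ┃   ┃const fs = re
                                ┃   ┃const path = 
                                ┃   ┃             
                                ┃   ┃const options
                                ┗━━━┃// NOTE: opti
                                    ┃const data = 
                                    ┃// TODO: upda
                                    ┃const options
                                    ┃// FIXME: che
                                    ┃             
                                    ┃             
                                    ┃const config 
                                    ┃             
                                    ┃// NOTE: opti


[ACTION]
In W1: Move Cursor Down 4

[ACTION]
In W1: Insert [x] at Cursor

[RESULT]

                                ┃   ┠─────────────
                                ┃   ┃import { useS
                                ┃   ┃const fs = re
                                ┃   ┃const path = 
                                ┃   ┃             
                                ┃   ┃x█onst option
                                ┗━━━┃// NOTE: opti
                                    ┃const data = 
                                    ┃// TODO: upda
                                    ┃const options
                                    ┃// FIXME: che
                                    ┃             
                                    ┃             
                                    ┃const config 
                                    ┃             
                                    ┃// NOTE: opti


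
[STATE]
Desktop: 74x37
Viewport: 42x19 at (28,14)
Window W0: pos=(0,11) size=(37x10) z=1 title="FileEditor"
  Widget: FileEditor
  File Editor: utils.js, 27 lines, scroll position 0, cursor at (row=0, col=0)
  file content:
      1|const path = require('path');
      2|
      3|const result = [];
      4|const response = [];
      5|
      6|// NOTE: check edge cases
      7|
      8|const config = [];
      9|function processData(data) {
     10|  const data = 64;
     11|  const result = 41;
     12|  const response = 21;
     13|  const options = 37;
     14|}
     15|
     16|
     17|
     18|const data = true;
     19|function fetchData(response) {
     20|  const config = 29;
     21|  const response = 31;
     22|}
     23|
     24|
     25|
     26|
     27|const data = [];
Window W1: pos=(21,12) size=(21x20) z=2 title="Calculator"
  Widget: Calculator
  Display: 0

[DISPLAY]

─────────────┨                            
            0┃                            
──┬───┬───┐  ┃                            
8 │ 9 │ ÷ │  ┃                            
──┼───┼───┤  ┃                            
5 │ 6 │ × │  ┃                            
──┼───┼───┤  ┃                            
2 │ 3 │ - │  ┃                            
──┼───┼───┤  ┃                            
. │ = │ + │  ┃                            
──┼───┼───┤  ┃                            
MC│ MR│ M+│  ┃                            
──┴───┴───┘  ┃                            
             ┃                            
             ┃                            
             ┃                            
             ┃                            
━━━━━━━━━━━━━┛                            
                                          


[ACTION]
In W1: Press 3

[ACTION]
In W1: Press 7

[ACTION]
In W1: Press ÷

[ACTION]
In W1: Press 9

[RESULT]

─────────────┨                            
            9┃                            
──┬───┬───┐  ┃                            
8 │ 9 │ ÷ │  ┃                            
──┼───┼───┤  ┃                            
5 │ 6 │ × │  ┃                            
──┼───┼───┤  ┃                            
2 │ 3 │ - │  ┃                            
──┼───┼───┤  ┃                            
. │ = │ + │  ┃                            
──┼───┼───┤  ┃                            
MC│ MR│ M+│  ┃                            
──┴───┴───┘  ┃                            
             ┃                            
             ┃                            
             ┃                            
             ┃                            
━━━━━━━━━━━━━┛                            
                                          


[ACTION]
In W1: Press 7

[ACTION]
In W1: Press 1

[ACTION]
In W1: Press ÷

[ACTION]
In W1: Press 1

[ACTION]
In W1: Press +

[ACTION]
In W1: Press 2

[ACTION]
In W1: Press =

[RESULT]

─────────────┨                            
  2.038105046┃                            
──┬───┬───┐  ┃                            
8 │ 9 │ ÷ │  ┃                            
──┼───┼───┤  ┃                            
5 │ 6 │ × │  ┃                            
──┼───┼───┤  ┃                            
2 │ 3 │ - │  ┃                            
──┼───┼───┤  ┃                            
. │ = │ + │  ┃                            
──┼───┼───┤  ┃                            
MC│ MR│ M+│  ┃                            
──┴───┴───┘  ┃                            
             ┃                            
             ┃                            
             ┃                            
             ┃                            
━━━━━━━━━━━━━┛                            
                                          


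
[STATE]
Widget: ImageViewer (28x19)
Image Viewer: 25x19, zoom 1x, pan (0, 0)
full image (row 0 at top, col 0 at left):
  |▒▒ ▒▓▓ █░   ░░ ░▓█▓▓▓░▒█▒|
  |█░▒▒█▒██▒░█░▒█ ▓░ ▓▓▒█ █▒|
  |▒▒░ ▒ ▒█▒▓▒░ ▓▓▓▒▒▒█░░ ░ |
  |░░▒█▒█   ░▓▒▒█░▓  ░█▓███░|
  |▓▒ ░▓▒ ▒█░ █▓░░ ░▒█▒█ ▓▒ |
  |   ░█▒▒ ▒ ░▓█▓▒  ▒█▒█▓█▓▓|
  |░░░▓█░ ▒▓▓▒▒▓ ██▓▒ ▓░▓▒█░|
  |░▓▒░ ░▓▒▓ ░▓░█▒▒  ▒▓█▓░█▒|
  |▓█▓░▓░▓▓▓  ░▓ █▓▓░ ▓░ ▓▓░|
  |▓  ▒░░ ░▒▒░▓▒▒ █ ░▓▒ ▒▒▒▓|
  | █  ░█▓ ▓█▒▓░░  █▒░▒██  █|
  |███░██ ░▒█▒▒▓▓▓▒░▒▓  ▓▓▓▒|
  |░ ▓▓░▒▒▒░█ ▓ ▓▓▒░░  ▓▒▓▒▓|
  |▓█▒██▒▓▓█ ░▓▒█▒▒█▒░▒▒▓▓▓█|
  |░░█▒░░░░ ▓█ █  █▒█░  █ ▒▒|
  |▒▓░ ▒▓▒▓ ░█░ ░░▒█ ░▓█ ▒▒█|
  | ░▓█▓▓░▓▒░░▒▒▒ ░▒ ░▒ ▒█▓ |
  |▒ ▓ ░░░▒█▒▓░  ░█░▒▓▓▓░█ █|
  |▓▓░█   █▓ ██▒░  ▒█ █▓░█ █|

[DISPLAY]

▒▒ ▒▓▓ █░   ░░ ░▓█▓▓▓░▒█▒   
█░▒▒█▒██▒░█░▒█ ▓░ ▓▓▒█ █▒   
▒▒░ ▒ ▒█▒▓▒░ ▓▓▓▒▒▒█░░ ░    
░░▒█▒█   ░▓▒▒█░▓  ░█▓███░   
▓▒ ░▓▒ ▒█░ █▓░░ ░▒█▒█ ▓▒    
   ░█▒▒ ▒ ░▓█▓▒  ▒█▒█▓█▓▓   
░░░▓█░ ▒▓▓▒▒▓ ██▓▒ ▓░▓▒█░   
░▓▒░ ░▓▒▓ ░▓░█▒▒  ▒▓█▓░█▒   
▓█▓░▓░▓▓▓  ░▓ █▓▓░ ▓░ ▓▓░   
▓  ▒░░ ░▒▒░▓▒▒ █ ░▓▒ ▒▒▒▓   
 █  ░█▓ ▓█▒▓░░  █▒░▒██  █   
███░██ ░▒█▒▒▓▓▓▒░▒▓  ▓▓▓▒   
░ ▓▓░▒▒▒░█ ▓ ▓▓▒░░  ▓▒▓▒▓   
▓█▒██▒▓▓█ ░▓▒█▒▒█▒░▒▒▓▓▓█   
░░█▒░░░░ ▓█ █  █▒█░  █ ▒▒   
▒▓░ ▒▓▒▓ ░█░ ░░▒█ ░▓█ ▒▒█   
 ░▓█▓▓░▓▒░░▒▒▒ ░▒ ░▒ ▒█▓    
▒ ▓ ░░░▒█▒▓░  ░█░▒▓▓▓░█ █   
▓▓░█   █▓ ██▒░  ▒█ █▓░█ █   


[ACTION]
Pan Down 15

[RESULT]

▒▓░ ▒▓▒▓ ░█░ ░░▒█ ░▓█ ▒▒█   
 ░▓█▓▓░▓▒░░▒▒▒ ░▒ ░▒ ▒█▓    
▒ ▓ ░░░▒█▒▓░  ░█░▒▓▓▓░█ █   
▓▓░█   █▓ ██▒░  ▒█ █▓░█ █   
                            
                            
                            
                            
                            
                            
                            
                            
                            
                            
                            
                            
                            
                            
                            


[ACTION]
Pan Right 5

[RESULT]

▓▒▓ ░█░ ░░▒█ ░▓█ ▒▒█        
▓░▓▒░░▒▒▒ ░▒ ░▒ ▒█▓         
░░▒█▒▓░  ░█░▒▓▓▓░█ █        
  █▓ ██▒░  ▒█ █▓░█ █        
                            
                            
                            
                            
                            
                            
                            
                            
                            
                            
                            
                            
                            
                            
                            


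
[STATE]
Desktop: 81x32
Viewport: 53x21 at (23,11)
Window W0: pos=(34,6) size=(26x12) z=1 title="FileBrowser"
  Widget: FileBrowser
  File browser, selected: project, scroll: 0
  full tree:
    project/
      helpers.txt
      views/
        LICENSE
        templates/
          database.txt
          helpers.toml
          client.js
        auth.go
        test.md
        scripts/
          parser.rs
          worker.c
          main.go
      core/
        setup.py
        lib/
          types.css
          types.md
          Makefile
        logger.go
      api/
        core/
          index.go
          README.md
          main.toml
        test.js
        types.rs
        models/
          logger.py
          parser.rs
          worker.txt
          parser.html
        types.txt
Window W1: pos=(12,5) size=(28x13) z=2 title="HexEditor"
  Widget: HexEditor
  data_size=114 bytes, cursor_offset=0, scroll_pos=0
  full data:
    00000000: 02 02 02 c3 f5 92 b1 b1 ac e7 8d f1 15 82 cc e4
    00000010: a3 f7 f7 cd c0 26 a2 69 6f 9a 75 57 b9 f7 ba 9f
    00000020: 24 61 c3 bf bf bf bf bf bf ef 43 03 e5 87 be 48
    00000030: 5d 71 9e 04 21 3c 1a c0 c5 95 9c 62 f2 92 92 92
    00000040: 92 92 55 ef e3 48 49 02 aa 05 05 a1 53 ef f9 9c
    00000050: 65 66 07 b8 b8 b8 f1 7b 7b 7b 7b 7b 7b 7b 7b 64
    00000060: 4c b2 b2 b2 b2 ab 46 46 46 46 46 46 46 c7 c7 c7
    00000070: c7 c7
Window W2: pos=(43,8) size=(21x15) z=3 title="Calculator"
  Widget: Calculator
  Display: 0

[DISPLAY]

5d 71 9e 04 21 3┃+] ┃                  0┃            
92 92 55 ef e3 4┃+] ┃┌───┬───┬───┬───┐  ┃            
65 66 07 b8 b8 b┃+] ┃│ 7 │ 8 │ 9 │ ÷ │  ┃            
4c b2 b2 b2 b2 a┃   ┃├───┼───┼───┼───┤  ┃            
c7 c7           ┃   ┃│ 4 │ 5 │ 6 │ × │  ┃            
                ┃   ┃├───┼───┼───┼───┤  ┃            
━━━━━━━━━━━━━━━━┛━━━┃│ 1 │ 2 │ 3 │ - │  ┃            
                    ┃├───┼───┼───┼───┤  ┃            
                    ┃│ 0 │ . │ = │ + │  ┃            
                    ┃├───┼───┼───┼───┤  ┃            
                    ┃│ C │ MC│ MR│ M+│  ┃            
                    ┗━━━━━━━━━━━━━━━━━━━┛            
                                                     
                                                     
                                                     
                                                     
                                                     
                                                     
                                                     
                                                     
                                                     


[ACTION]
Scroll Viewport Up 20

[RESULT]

                                                     
                                                     
                                                     
                                                     
                                                     
━━━━━━━━━━━━━━━━┓                                    
                ┃━━━━━━━━━━━━━━━━━━━┓                
────────────────┨Browser            ┃                
02 02 02 c3 f5 9┃───┏━━━━━━━━━━━━━━━━━━━┓            
a3 f7 f7 cd c0 2┃ pr┃ Calculator        ┃            
24 61 c3 bf bf b┃elp┠───────────────────┨            
5d 71 9e 04 21 3┃+] ┃                  0┃            
92 92 55 ef e3 4┃+] ┃┌───┬───┬───┬───┐  ┃            
65 66 07 b8 b8 b┃+] ┃│ 7 │ 8 │ 9 │ ÷ │  ┃            
4c b2 b2 b2 b2 a┃   ┃├───┼───┼───┼───┤  ┃            
c7 c7           ┃   ┃│ 4 │ 5 │ 6 │ × │  ┃            
                ┃   ┃├───┼───┼───┼───┤  ┃            
━━━━━━━━━━━━━━━━┛━━━┃│ 1 │ 2 │ 3 │ - │  ┃            
                    ┃├───┼───┼───┼───┤  ┃            
                    ┃│ 0 │ . │ = │ + │  ┃            
                    ┃├───┼───┼───┼───┤  ┃            


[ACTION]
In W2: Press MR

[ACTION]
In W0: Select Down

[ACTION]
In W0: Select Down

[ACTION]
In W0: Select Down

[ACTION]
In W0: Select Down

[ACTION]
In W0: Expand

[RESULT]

                                                     
                                                     
                                                     
                                                     
                                                     
━━━━━━━━━━━━━━━━┓                                    
                ┃━━━━━━━━━━━━━━━━━━━┓                
────────────────┨Browser            ┃                
02 02 02 c3 f5 9┃───┏━━━━━━━━━━━━━━━━━━━┓            
a3 f7 f7 cd c0 2┃ pr┃ Calculator        ┃            
24 61 c3 bf bf b┃elp┠───────────────────┨            
5d 71 9e 04 21 3┃+] ┃                  0┃            
92 92 55 ef e3 4┃+] ┃┌───┬───┬───┬───┐  ┃            
65 66 07 b8 b8 b┃-] ┃│ 7 │ 8 │ 9 │ ÷ │  ┃            
4c b2 b2 b2 b2 a┃ [+┃├───┼───┼───┼───┤  ┃            
c7 c7           ┃ te┃│ 4 │ 5 │ 6 │ × │  ┃            
                ┃ ty┃├───┼───┼───┼───┤  ┃            
━━━━━━━━━━━━━━━━┛━━━┃│ 1 │ 2 │ 3 │ - │  ┃            
                    ┃├───┼───┼───┼───┤  ┃            
                    ┃│ 0 │ . │ = │ + │  ┃            
                    ┃├───┼───┼───┼───┤  ┃            


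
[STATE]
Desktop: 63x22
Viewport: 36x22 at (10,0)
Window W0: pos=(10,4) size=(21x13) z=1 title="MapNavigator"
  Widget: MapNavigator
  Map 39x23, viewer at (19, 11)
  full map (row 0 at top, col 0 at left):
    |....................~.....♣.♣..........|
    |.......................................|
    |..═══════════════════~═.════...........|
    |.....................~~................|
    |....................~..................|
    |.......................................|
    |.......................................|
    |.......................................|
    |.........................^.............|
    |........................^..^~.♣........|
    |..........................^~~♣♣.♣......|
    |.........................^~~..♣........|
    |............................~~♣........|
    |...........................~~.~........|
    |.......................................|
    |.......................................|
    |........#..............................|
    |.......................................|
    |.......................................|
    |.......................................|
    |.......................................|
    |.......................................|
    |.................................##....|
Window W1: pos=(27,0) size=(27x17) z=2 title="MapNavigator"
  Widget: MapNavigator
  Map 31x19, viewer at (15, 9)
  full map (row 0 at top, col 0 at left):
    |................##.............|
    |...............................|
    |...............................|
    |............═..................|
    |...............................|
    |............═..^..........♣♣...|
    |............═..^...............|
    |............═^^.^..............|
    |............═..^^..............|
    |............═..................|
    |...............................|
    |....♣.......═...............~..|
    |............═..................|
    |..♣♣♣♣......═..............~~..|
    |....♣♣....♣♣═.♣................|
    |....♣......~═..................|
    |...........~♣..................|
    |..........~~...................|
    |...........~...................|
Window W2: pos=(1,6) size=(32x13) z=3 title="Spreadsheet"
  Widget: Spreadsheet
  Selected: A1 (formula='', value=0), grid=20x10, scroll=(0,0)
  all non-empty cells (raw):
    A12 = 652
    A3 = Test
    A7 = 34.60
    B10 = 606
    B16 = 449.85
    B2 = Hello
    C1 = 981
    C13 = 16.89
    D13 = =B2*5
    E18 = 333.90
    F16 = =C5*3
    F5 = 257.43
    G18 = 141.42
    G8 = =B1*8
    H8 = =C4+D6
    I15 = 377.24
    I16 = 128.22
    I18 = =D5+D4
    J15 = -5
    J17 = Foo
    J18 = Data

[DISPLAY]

                 ┏━━━━━━━━━━━━━━━━━━
                 ┃ MapNavigator     
                 ┠──────────────────
                 ┃.........═........
┏━━━━━━━━━━━━━━━━┃..................
┃ MapNavigator   ┃.........═..^.....
━━━━━━━━━━━━━━━━━━━━━━┓....═..^.....
heet                  ┃....═^^.^....
──────────────────────┨....═..^^....
                      ┃....═..@.....
       B       C      ┃.............
----------------------┃....═........
 [0]       0     981  ┃....═........
   0Hello          0  ┃....═........
           0       0  ┃..♣♣═.♣......
   0       0       0  ┃...~═........
   0       0       0  ┃━━━━━━━━━━━━━
   0       0       0  ┃             
━━━━━━━━━━━━━━━━━━━━━━┛             
                                    
                                    
                                    


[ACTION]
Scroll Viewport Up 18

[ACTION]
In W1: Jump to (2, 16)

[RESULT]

                 ┏━━━━━━━━━━━━━━━━━━
                 ┃ MapNavigator     
                 ┠──────────────────
                 ┃          ........
┏━━━━━━━━━━━━━━━━┃          ....♣...
┃ MapNavigator   ┃          ........
━━━━━━━━━━━━━━━━━━━━━━┓     ..♣♣♣♣..
heet                  ┃     ....♣♣..
──────────────────────┨     ....♣...
                      ┃     ..@.....
       B       C      ┃     ........
----------------------┃     ........
 [0]       0     981  ┃             
   0Hello          0  ┃             
           0       0  ┃             
   0       0       0  ┃             
   0       0       0  ┃━━━━━━━━━━━━━
   0       0       0  ┃             
━━━━━━━━━━━━━━━━━━━━━━┛             
                                    
                                    
                                    


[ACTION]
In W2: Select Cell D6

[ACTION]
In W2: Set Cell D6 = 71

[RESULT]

                 ┏━━━━━━━━━━━━━━━━━━
                 ┃ MapNavigator     
                 ┠──────────────────
                 ┃          ........
┏━━━━━━━━━━━━━━━━┃          ....♣...
┃ MapNavigator   ┃          ........
━━━━━━━━━━━━━━━━━━━━━━┓     ..♣♣♣♣..
heet                  ┃     ....♣♣..
──────────────────────┨     ....♣...
                      ┃     ..@.....
       B       C      ┃     ........
----------------------┃     ........
   0       0     981  ┃             
   0Hello          0  ┃             
           0       0  ┃             
   0       0       0  ┃             
   0       0       0  ┃━━━━━━━━━━━━━
   0       0       0  ┃             
━━━━━━━━━━━━━━━━━━━━━━┛             
                                    
                                    
                                    


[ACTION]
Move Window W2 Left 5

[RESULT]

                 ┏━━━━━━━━━━━━━━━━━━
                 ┃ MapNavigator     
                 ┠──────────────────
                 ┃          ........
┏━━━━━━━━━━━━━━━━┃          ....♣...
┃ MapNavigator   ┃          ........
━━━━━━━━━━━━━━━━━━━━━┓      ..♣♣♣♣..
eet                  ┃      ....♣♣..
─────────────────────┨      ....♣...
                     ┃      ..@.....
      B       C      ┃      ........
---------------------┃      ........
  0       0     981  ┃              
  0Hello          0  ┃              
          0       0  ┃              
  0       0       0  ┃              
  0       0       0  ┃━━━━━━━━━━━━━━
  0       0       0  ┃              
━━━━━━━━━━━━━━━━━━━━━┛              
                                    
                                    
                                    


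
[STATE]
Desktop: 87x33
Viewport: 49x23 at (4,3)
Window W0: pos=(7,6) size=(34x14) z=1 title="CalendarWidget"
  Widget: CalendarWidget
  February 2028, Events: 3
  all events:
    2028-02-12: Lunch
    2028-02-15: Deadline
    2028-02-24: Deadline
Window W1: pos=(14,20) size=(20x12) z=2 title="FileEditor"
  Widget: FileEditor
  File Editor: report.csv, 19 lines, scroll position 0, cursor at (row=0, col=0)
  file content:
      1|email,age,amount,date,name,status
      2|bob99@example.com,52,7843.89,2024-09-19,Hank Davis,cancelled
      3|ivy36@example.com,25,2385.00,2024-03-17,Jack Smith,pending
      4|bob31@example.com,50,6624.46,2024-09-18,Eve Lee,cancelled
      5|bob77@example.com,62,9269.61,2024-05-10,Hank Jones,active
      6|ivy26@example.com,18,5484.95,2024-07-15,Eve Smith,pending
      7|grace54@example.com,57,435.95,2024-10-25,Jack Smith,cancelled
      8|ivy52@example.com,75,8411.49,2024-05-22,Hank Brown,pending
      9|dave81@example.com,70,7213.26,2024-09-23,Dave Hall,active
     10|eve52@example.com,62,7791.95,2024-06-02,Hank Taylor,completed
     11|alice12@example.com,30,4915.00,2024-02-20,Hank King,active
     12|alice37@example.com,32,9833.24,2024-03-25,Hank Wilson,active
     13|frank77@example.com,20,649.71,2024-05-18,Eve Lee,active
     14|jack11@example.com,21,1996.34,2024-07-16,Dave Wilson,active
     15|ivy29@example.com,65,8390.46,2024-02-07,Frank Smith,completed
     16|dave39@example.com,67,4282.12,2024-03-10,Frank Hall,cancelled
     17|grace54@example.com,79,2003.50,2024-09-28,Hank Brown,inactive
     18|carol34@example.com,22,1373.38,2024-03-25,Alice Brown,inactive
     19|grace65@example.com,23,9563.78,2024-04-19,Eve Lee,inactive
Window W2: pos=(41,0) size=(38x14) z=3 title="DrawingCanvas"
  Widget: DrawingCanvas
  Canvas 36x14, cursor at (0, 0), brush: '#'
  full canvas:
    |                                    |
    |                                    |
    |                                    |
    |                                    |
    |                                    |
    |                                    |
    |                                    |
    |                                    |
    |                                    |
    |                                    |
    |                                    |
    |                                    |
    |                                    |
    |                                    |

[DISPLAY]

                                     ┃+          
                                     ┃           
                                     ┃           
   ┏━━━━━━━━━━━━━━━━━━━━━━━━━━━━━━━━┓┃           
   ┃ CalendarWidget                 ┃┃           
   ┠────────────────────────────────┨┃           
   ┃         February 2028          ┃┃           
   ┃Mo Tu We Th Fr Sa Su            ┃┃           
   ┃    1  2  3  4  5  6            ┃┃           
   ┃ 7  8  9 10 11 12* 13           ┃┃           
   ┃14 15* 16 17 18 19 20           ┃┗━━━━━━━━━━━
   ┃21 22 23 24* 25 26 27           ┃            
   ┃28 29                           ┃            
   ┃                                ┃            
   ┃                                ┃            
   ┃                                ┃            
   ┗━━━━━━━━━━━━━━━━━━━━━━━━━━━━━━━━┛            
          ┏━━━━━━━━━━━━━━━━━━┓                   
          ┃ FileEditor       ┃                   
          ┠──────────────────┨                   
          ┃█mail,age,amount,▲┃                   
          ┃bob99@example.com█┃                   
          ┃ivy36@example.com░┃                   


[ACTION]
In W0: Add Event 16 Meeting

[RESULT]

                                     ┃+          
                                     ┃           
                                     ┃           
   ┏━━━━━━━━━━━━━━━━━━━━━━━━━━━━━━━━┓┃           
   ┃ CalendarWidget                 ┃┃           
   ┠────────────────────────────────┨┃           
   ┃         February 2028          ┃┃           
   ┃Mo Tu We Th Fr Sa Su            ┃┃           
   ┃    1  2  3  4  5  6            ┃┃           
   ┃ 7  8  9 10 11 12* 13           ┃┃           
   ┃14 15* 16* 17 18 19 20          ┃┗━━━━━━━━━━━
   ┃21 22 23 24* 25 26 27           ┃            
   ┃28 29                           ┃            
   ┃                                ┃            
   ┃                                ┃            
   ┃                                ┃            
   ┗━━━━━━━━━━━━━━━━━━━━━━━━━━━━━━━━┛            
          ┏━━━━━━━━━━━━━━━━━━┓                   
          ┃ FileEditor       ┃                   
          ┠──────────────────┨                   
          ┃█mail,age,amount,▲┃                   
          ┃bob99@example.com█┃                   
          ┃ivy36@example.com░┃                   


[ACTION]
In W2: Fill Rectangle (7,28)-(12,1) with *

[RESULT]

                                     ┃+          
                                     ┃           
                                     ┃           
   ┏━━━━━━━━━━━━━━━━━━━━━━━━━━━━━━━━┓┃           
   ┃ CalendarWidget                 ┃┃           
   ┠────────────────────────────────┨┃           
   ┃         February 2028          ┃┃           
   ┃Mo Tu We Th Fr Sa Su            ┃┃ **********
   ┃    1  2  3  4  5  6            ┃┃ **********
   ┃ 7  8  9 10 11 12* 13           ┃┃ **********
   ┃14 15* 16* 17 18 19 20          ┃┗━━━━━━━━━━━
   ┃21 22 23 24* 25 26 27           ┃            
   ┃28 29                           ┃            
   ┃                                ┃            
   ┃                                ┃            
   ┃                                ┃            
   ┗━━━━━━━━━━━━━━━━━━━━━━━━━━━━━━━━┛            
          ┏━━━━━━━━━━━━━━━━━━┓                   
          ┃ FileEditor       ┃                   
          ┠──────────────────┨                   
          ┃█mail,age,amount,▲┃                   
          ┃bob99@example.com█┃                   
          ┃ivy36@example.com░┃                   


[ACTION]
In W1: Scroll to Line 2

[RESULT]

                                     ┃+          
                                     ┃           
                                     ┃           
   ┏━━━━━━━━━━━━━━━━━━━━━━━━━━━━━━━━┓┃           
   ┃ CalendarWidget                 ┃┃           
   ┠────────────────────────────────┨┃           
   ┃         February 2028          ┃┃           
   ┃Mo Tu We Th Fr Sa Su            ┃┃ **********
   ┃    1  2  3  4  5  6            ┃┃ **********
   ┃ 7  8  9 10 11 12* 13           ┃┃ **********
   ┃14 15* 16* 17 18 19 20          ┃┗━━━━━━━━━━━
   ┃21 22 23 24* 25 26 27           ┃            
   ┃28 29                           ┃            
   ┃                                ┃            
   ┃                                ┃            
   ┃                                ┃            
   ┗━━━━━━━━━━━━━━━━━━━━━━━━━━━━━━━━┛            
          ┏━━━━━━━━━━━━━━━━━━┓                   
          ┃ FileEditor       ┃                   
          ┠──────────────────┨                   
          ┃bob99@example.com▲┃                   
          ┃ivy36@example.com█┃                   
          ┃bob31@example.com░┃                   
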